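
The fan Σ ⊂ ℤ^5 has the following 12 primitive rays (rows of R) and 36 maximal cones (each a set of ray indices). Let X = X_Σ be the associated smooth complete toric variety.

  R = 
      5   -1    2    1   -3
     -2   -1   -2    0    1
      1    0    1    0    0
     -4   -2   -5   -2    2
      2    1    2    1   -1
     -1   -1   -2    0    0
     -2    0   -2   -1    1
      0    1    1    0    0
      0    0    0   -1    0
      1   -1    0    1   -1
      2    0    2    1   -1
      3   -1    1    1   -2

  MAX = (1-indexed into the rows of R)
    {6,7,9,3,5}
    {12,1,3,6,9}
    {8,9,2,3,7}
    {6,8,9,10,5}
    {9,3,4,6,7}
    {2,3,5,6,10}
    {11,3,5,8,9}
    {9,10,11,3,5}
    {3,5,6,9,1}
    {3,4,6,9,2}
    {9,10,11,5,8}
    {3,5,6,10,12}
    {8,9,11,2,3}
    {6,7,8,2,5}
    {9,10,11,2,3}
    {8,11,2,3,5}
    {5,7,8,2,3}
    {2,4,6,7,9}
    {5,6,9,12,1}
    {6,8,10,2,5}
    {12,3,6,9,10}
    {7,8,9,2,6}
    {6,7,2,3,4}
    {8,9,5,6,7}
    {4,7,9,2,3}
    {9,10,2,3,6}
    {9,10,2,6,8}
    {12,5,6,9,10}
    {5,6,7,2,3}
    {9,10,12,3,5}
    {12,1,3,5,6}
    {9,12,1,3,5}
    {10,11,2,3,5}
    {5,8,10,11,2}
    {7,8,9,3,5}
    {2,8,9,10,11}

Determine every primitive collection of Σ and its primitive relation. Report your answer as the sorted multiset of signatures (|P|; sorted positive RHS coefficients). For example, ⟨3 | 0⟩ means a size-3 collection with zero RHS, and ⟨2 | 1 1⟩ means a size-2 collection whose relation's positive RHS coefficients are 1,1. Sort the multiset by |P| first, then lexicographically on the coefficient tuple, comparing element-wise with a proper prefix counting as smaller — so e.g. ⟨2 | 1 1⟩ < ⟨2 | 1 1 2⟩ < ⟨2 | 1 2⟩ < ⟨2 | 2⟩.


24 collections generate NE(X_Σ); each relation:

  • {7,11}:  v_{7} + v_{11} = 0 — sig = ⟨2 | 0⟩
  • {6,11}:  v_{6} + v_{11} = v_{10} — sig = ⟨2 | 1⟩
  • {7,10}:  v_{7} + v_{10} = v_{6} — sig = ⟨2 | 1⟩
  • {1,2}:  v_{1} + v_{2} = v_{3} + v_{6} + v_{12} — sig = ⟨2 | 1 1 1⟩
  • {1,8}:  v_{1} + v_{8} = v_{5} + v_{9} + v_{12} — sig = ⟨2 | 1 1 1⟩
  • {2,12}:  v_{2} + v_{12} = v_{3} + v_{6} + v_{10} — sig = ⟨2 | 1 1 1⟩
  • {4,5}:  v_{4} + v_{5} = v_{3} + v_{6} + v_{7} — sig = ⟨2 | 1 1 1⟩
  • {4,8}:  v_{4} + v_{8} = v_{2} + v_{7} + v_{9} — sig = ⟨2 | 1 1 1⟩
  • {8,12}:  v_{8} + v_{12} = v_{5} + v_{9} + v_{10} — sig = ⟨2 | 1 1 1⟩
  • {4,11}:  v_{4} + v_{11} = v_{2} + v_{3} + v_{6} + v_{9} — sig = ⟨2 | 1 1 1 1⟩
  • {1,11}:  v_{1} + v_{11} = v_{3} + v_{5} + v_{9} + v_{10} + v_{12} — sig = ⟨2 | 1 1 1 1 1⟩
  • {4,10}:  v_{4} + v_{10} = v_{2} + v_{3} + 2·v_{6} + v_{9} — sig = ⟨2 | 1 1 1 2⟩
  • {7,12}:  v_{7} + v_{12} = v_{3} + v_{5} + 2·v_{6} + v_{9} — sig = ⟨2 | 1 1 1 2⟩
  • {11,12}:  v_{11} + v_{12} = v_{3} + v_{5} + v_{9} + 2·v_{10} — sig = ⟨2 | 1 1 1 2⟩
  • {4,12}:  v_{4} + v_{12} = 2·v_{3} + 3·v_{6} + v_{9} — sig = ⟨2 | 1 2 3⟩
  • {1,4}:  v_{1} + v_{4} = 3·v_{3} + v_{5} + 4·v_{6} + 2·v_{9} — sig = ⟨2 | 1 2 3 4⟩
  • {1,10}:  v_{1} + v_{10} = 2·v_{12} — sig = ⟨2 | 2⟩
  • {1,7}:  v_{1} + v_{7} = 2·v_{3} + 2·v_{5} + 3·v_{6} + 2·v_{9} — sig = ⟨2 | 2 2 2 3⟩
  • {2,5,9}:  v_{2} + v_{5} + v_{9} = 0 — sig = ⟨3 | 0⟩
  • {3,6,8}:  v_{3} + v_{6} + v_{8} = 0 — sig = ⟨3 | 0⟩
  • {3,8,10}:  v_{3} + v_{8} + v_{10} = v_{11} — sig = ⟨3 | 1⟩
  • {2,3,6,7,9}:  v_{2} + v_{3} + v_{6} + v_{7} + v_{9} = v_{4} — sig = ⟨5 | 1⟩
  • {3,5,6,9,10}:  v_{3} + v_{5} + v_{6} + v_{9} + v_{10} = v_{12} — sig = ⟨5 | 1⟩
  • {3,5,6,9,12}:  v_{3} + v_{5} + v_{6} + v_{9} + v_{12} = v_{1} — sig = ⟨5 | 1⟩

Sorted signature multiset PRS(X):
    ⟨2 | 0⟩
    ⟨2 | 1⟩
    ⟨2 | 1⟩
    ⟨2 | 1 1 1⟩
    ⟨2 | 1 1 1⟩
    ⟨2 | 1 1 1⟩
    ⟨2 | 1 1 1⟩
    ⟨2 | 1 1 1⟩
    ⟨2 | 1 1 1⟩
    ⟨2 | 1 1 1 1⟩
    ⟨2 | 1 1 1 1 1⟩
    ⟨2 | 1 1 1 2⟩
    ⟨2 | 1 1 1 2⟩
    ⟨2 | 1 1 1 2⟩
    ⟨2 | 1 2 3⟩
    ⟨2 | 1 2 3 4⟩
    ⟨2 | 2⟩
    ⟨2 | 2 2 2 3⟩
    ⟨3 | 0⟩
    ⟨3 | 0⟩
    ⟨3 | 1⟩
    ⟨5 | 1⟩
    ⟨5 | 1⟩
    ⟨5 | 1⟩


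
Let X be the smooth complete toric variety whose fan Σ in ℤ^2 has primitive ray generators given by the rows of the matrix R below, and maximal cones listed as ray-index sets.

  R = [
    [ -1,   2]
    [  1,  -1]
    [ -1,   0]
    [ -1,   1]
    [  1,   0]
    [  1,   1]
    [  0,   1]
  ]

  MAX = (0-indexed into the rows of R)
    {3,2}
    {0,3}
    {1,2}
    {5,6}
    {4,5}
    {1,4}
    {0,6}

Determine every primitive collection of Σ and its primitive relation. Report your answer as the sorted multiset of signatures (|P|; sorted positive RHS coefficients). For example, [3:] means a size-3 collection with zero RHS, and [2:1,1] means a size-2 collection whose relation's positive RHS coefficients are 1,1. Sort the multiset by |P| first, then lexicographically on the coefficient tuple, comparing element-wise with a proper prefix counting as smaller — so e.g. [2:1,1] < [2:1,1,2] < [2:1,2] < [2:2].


14 minimal non-faces of Δ(Σ) (on 7 rays):

  • {1,3}:  v_{1} + v_{3} = 0  so sig = [2:]
  • {2,4}:  v_{2} + v_{4} = 0  so sig = [2:]
  • {0,1}:  v_{0} + v_{1} = v_{6}  so sig = [2:1]
  • {1,6}:  v_{1} + v_{6} = v_{4}  so sig = [2:1]
  • {2,5}:  v_{2} + v_{5} = v_{6}  so sig = [2:1]
  • {2,6}:  v_{2} + v_{6} = v_{3}  so sig = [2:1]
  • {3,4}:  v_{3} + v_{4} = v_{6}  so sig = [2:1]
  • {3,6}:  v_{3} + v_{6} = v_{0}  so sig = [2:1]
  • {4,6}:  v_{4} + v_{6} = v_{5}  so sig = [2:1]
  • {0,2}:  v_{0} + v_{2} = 2·v_{3}  so sig = [2:2]
  • {0,4}:  v_{0} + v_{4} = 2·v_{6}  so sig = [2:2]
  • {1,5}:  v_{1} + v_{5} = 2·v_{4}  so sig = [2:2]
  • {3,5}:  v_{3} + v_{5} = 2·v_{6}  so sig = [2:2]
  • {0,5}:  v_{0} + v_{5} = 3·v_{6}  so sig = [2:3]

so the primitive-relation signature multiset is
[[2:], [2:], [2:1], [2:1], [2:1], [2:1], [2:1], [2:1], [2:1], [2:2], [2:2], [2:2], [2:2], [2:3]]


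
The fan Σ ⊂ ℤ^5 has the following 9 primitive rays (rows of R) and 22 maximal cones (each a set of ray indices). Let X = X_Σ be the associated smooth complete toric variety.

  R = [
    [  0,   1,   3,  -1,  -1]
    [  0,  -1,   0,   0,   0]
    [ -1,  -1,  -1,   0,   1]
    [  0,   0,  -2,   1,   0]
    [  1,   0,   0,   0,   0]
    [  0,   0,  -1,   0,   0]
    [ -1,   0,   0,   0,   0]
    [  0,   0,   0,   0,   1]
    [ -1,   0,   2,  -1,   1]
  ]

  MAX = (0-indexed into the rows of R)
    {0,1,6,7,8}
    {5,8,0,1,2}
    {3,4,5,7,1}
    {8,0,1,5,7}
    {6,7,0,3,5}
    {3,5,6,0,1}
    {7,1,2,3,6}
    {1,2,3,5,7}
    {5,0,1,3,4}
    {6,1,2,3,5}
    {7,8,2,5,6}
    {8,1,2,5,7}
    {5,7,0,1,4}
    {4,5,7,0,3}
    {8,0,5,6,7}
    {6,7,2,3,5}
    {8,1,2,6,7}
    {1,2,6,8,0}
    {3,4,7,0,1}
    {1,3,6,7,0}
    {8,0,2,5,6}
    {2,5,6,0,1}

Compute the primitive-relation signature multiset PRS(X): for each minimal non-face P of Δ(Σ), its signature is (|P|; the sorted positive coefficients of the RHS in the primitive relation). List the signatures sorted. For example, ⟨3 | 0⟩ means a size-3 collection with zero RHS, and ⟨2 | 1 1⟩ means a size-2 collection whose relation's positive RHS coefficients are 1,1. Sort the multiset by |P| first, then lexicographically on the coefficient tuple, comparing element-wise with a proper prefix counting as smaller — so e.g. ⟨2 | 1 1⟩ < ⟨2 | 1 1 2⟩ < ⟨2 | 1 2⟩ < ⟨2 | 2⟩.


Δ(Σ) — 9 vertices, 9 min non-faces:

  {4,6}:  v_{4} + v_{6} = 0 ; sig = ⟨2 | 0⟩
  {3,8}:  v_{3} + v_{8} = v_{6} + v_{7} ; sig = ⟨2 | 1 1⟩
  {2,4}:  v_{2} + v_{4} = v_{1} + v_{5} + v_{7} ; sig = ⟨2 | 1 1 1⟩
  {4,8}:  v_{4} + v_{8} = v_{0} + v_{1} + v_{5} + 2·v_{7} ; sig = ⟨2 | 1 1 1 2⟩
  {0,2,3}:  v_{0} + v_{2} + v_{3} = v_{6} ; sig = ⟨3 | 1⟩
  {0,2,7}:  v_{0} + v_{2} + v_{7} = v_{8} ; sig = ⟨3 | 1⟩
  {1,5,6,7}:  v_{1} + v_{5} + v_{6} + v_{7} = v_{2} ; sig = ⟨4 | 1⟩
  {1,5,6,8}:  v_{1} + v_{5} + v_{6} + v_{8} = v_{0} + 2·v_{2} ; sig = ⟨4 | 1 2⟩
  {0,1,3,5,7}:  v_{0} + v_{1} + v_{3} + v_{5} + v_{7} = 0 ; sig = ⟨5 | 0⟩

Signatures (|P|; sorted positive RHS coefficients), sorted:
    |P|=2: 4 collections, coeffs (), (1,1), (1,1,1), (1,1,1,2)
    |P|=3: 2 collections, coeffs (1), (1)
    |P|=4: 2 collections, coeffs (1), (1,2)
    |P|=5: 1 collection, coeffs ()


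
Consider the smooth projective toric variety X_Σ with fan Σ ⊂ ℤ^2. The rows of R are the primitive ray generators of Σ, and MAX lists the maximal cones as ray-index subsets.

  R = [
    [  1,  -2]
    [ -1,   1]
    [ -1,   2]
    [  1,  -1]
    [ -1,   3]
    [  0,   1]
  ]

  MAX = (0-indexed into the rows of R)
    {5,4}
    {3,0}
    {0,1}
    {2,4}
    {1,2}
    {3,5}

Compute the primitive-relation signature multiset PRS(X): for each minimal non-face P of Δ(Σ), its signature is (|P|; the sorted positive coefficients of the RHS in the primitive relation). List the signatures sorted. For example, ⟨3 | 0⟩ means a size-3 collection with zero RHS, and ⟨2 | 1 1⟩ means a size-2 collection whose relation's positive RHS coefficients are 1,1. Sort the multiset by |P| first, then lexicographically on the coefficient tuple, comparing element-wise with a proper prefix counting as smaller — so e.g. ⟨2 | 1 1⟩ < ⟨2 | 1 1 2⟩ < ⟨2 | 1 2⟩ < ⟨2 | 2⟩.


9 minimal non-faces of Δ(Σ) (on 6 rays):

  • {0,2}:  v_{0} + v_{2} = 0  ⟹  sig = ⟨2 | 0⟩
  • {1,3}:  v_{1} + v_{3} = 0  ⟹  sig = ⟨2 | 0⟩
  • {0,4}:  v_{0} + v_{4} = v_{5}  ⟹  sig = ⟨2 | 1⟩
  • {0,5}:  v_{0} + v_{5} = v_{3}  ⟹  sig = ⟨2 | 1⟩
  • {1,5}:  v_{1} + v_{5} = v_{2}  ⟹  sig = ⟨2 | 1⟩
  • {2,3}:  v_{2} + v_{3} = v_{5}  ⟹  sig = ⟨2 | 1⟩
  • {2,5}:  v_{2} + v_{5} = v_{4}  ⟹  sig = ⟨2 | 1⟩
  • {1,4}:  v_{1} + v_{4} = 2·v_{2}  ⟹  sig = ⟨2 | 2⟩
  • {3,4}:  v_{3} + v_{4} = 2·v_{5}  ⟹  sig = ⟨2 | 2⟩

Hence PRS(X_Σ) =
    ⟨2 | 0⟩
    ⟨2 | 0⟩
    ⟨2 | 1⟩
    ⟨2 | 1⟩
    ⟨2 | 1⟩
    ⟨2 | 1⟩
    ⟨2 | 1⟩
    ⟨2 | 2⟩
    ⟨2 | 2⟩


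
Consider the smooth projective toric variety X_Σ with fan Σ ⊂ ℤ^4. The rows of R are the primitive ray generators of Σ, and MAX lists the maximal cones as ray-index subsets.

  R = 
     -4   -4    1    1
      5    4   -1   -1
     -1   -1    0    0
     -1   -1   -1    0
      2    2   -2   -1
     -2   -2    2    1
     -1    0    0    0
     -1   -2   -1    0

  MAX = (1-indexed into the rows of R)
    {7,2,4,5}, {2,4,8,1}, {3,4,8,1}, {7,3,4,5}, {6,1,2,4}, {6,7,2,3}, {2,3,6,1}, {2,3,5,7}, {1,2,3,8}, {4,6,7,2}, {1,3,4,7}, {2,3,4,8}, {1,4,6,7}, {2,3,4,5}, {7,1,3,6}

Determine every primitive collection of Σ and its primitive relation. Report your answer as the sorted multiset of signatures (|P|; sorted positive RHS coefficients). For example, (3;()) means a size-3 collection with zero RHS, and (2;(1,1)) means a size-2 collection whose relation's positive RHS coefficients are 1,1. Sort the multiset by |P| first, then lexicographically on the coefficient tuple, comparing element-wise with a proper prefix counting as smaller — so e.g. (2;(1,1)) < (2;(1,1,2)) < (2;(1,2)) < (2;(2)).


Σ has 9 primitive collections:

  • {5,6}:  v_{5} + v_{6} = 0  so sig = (2;())
  • {1,5}:  v_{1} + v_{5} = v_{3} + v_{4}  so sig = (2;(1,1))
  • {7,8}:  v_{7} + v_{8} = v_{3} + v_{4}  so sig = (2;(1,1))
  • {6,8}:  v_{6} + v_{8} = 2·v_{1} + v_{2}  so sig = (2;(1,2))
  • {5,8}:  v_{5} + v_{8} = v_{2} + 2·v_{3} + 2·v_{4}  so sig = (2;(1,2,2))
  • {1,2,7}:  v_{1} + v_{2} + v_{7} = 0  so sig = (3;())
  • {3,4,6}:  v_{3} + v_{4} + v_{6} = v_{1}  so sig = (3;(1))
  • {1,2,3,4}:  v_{1} + v_{2} + v_{3} + v_{4} = v_{8}  so sig = (4;(1))
  • {2,3,4,7}:  v_{2} + v_{3} + v_{4} + v_{7} = v_{5}  so sig = (4;(1))

Signatures (|P|; sorted positive RHS coefficients), sorted:
[(2;()), (2;(1,1)), (2;(1,1)), (2;(1,2)), (2;(1,2,2)), (3;()), (3;(1)), (4;(1)), (4;(1))]


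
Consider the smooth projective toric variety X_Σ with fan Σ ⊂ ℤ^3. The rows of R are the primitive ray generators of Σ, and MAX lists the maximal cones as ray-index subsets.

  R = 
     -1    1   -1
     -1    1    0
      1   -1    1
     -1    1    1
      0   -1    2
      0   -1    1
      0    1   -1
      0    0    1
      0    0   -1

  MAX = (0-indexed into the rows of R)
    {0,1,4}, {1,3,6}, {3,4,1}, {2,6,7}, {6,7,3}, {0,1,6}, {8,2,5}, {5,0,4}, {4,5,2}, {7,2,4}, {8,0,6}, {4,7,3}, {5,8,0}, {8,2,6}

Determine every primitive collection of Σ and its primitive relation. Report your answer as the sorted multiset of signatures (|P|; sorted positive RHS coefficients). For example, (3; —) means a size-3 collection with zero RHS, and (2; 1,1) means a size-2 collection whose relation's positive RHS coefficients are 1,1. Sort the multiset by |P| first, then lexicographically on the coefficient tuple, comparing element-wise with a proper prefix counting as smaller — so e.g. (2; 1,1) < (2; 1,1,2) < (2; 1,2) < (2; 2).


15 minimal non-faces of Δ(Σ) (on 9 rays):

  P={0,2}:  v_{0} + v_{2} = 0 — sig = (2; —)
  P={5,6}:  v_{5} + v_{6} = 0 — sig = (2; —)
  P={7,8}:  v_{7} + v_{8} = 0 — sig = (2; —)
  P={0,7}:  v_{0} + v_{7} = v_{1} — sig = (2; 1)
  P={1,2}:  v_{1} + v_{2} = v_{7} — sig = (2; 1)
  P={1,7}:  v_{1} + v_{7} = v_{3} — sig = (2; 1)
  P={1,8}:  v_{1} + v_{8} = v_{0} — sig = (2; 1)
  P={3,8}:  v_{3} + v_{8} = v_{1} — sig = (2; 1)
  P={4,6}:  v_{4} + v_{6} = v_{7} — sig = (2; 1)
  P={4,8}:  v_{4} + v_{8} = v_{5} — sig = (2; 1)
  P={5,7}:  v_{5} + v_{7} = v_{4} — sig = (2; 1)
  P={1,5}:  v_{1} + v_{5} = v_{0} + v_{4} — sig = (2; 1,1)
  P={3,5}:  v_{3} + v_{5} = v_{1} + v_{4} — sig = (2; 1,1)
  P={0,3}:  v_{0} + v_{3} = 2·v_{1} — sig = (2; 2)
  P={2,3}:  v_{2} + v_{3} = 2·v_{7} — sig = (2; 2)

Sorted signature multiset PRS(X):
    (2; —)
    (2; —)
    (2; —)
    (2; 1)
    (2; 1)
    (2; 1)
    (2; 1)
    (2; 1)
    (2; 1)
    (2; 1)
    (2; 1)
    (2; 1,1)
    (2; 1,1)
    (2; 2)
    (2; 2)


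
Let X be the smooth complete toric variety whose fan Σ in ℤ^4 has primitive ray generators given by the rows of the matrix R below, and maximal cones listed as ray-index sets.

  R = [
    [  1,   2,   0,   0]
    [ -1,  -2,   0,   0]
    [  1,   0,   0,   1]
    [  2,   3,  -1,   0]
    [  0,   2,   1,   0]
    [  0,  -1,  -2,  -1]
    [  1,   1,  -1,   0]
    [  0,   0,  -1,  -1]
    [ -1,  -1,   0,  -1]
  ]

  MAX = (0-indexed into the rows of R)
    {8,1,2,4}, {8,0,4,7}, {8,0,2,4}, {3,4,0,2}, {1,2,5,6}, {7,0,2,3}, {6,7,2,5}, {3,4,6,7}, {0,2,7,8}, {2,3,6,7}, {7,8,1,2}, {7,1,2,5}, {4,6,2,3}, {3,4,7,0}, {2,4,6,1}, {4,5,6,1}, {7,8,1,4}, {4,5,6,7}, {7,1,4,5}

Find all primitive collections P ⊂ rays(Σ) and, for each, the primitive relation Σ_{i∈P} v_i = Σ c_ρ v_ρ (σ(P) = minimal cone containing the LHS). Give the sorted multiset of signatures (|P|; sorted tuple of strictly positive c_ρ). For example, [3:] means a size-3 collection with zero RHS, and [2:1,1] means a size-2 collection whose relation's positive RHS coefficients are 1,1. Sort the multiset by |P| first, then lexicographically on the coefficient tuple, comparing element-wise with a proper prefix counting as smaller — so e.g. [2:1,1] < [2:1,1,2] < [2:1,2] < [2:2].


|primitive collections| = 11. Relations:

  {0,1}:  v_{0} + v_{1} = 0  →  sig = [2:]
  {0,6}:  v_{0} + v_{6} = v_{3}  →  sig = [2:1]
  {1,3}:  v_{1} + v_{3} = v_{6}  →  sig = [2:1]
  {6,8}:  v_{6} + v_{8} = v_{7}  →  sig = [2:1]
  {0,5}:  v_{0} + v_{5} = v_{6} + v_{7}  →  sig = [2:1,1]
  {3,8}:  v_{3} + v_{8} = v_{0} + v_{7}  →  sig = [2:1,1]
  {3,5}:  v_{3} + v_{5} = 2·v_{6} + v_{7}  →  sig = [2:1,2]
  {5,8}:  v_{5} + v_{8} = v_{1} + 2·v_{7}  →  sig = [2:1,2]
  {1,6,7}:  v_{1} + v_{6} + v_{7} = v_{5}  →  sig = [3:1]
  {2,4,5}:  v_{2} + v_{4} + v_{5} = v_{6}  →  sig = [3:1]
  {2,4,7}:  v_{2} + v_{4} + v_{7} = v_{0}  →  sig = [3:1]

Hence PRS(X_Σ) =
{ [2:],  [2:1] ×3,  [2:1,1] ×2,  [2:1,2] ×2,  [3:1] ×3 }


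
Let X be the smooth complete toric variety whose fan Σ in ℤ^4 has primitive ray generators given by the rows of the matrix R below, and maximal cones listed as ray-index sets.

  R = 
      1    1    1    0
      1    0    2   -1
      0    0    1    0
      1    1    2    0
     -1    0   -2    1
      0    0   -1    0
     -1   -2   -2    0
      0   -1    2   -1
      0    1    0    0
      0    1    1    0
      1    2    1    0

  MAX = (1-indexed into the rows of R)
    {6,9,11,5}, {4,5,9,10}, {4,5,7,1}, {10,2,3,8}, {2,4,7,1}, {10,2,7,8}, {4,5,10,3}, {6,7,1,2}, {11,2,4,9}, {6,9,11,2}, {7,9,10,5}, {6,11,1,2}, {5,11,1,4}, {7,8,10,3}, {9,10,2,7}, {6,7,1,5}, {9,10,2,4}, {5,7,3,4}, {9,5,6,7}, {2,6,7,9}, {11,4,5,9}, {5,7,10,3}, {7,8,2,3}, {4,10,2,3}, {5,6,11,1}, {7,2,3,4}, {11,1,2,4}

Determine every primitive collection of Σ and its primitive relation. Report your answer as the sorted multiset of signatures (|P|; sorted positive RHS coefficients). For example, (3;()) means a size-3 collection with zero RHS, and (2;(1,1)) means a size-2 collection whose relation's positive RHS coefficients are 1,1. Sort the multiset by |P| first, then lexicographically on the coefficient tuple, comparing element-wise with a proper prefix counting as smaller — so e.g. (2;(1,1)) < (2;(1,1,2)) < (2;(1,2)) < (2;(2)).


|primitive collections| = 20. Relations:

  {2,5}:  v_{2} + v_{5} = 0 — sig = (2;())
  {3,6}:  v_{3} + v_{6} = 0 — sig = (2;())
  {1,3}:  v_{1} + v_{3} = v_{4} — sig = (2;(1))
  {1,9}:  v_{1} + v_{9} = v_{11} — sig = (2;(1))
  {3,9}:  v_{3} + v_{9} = v_{10} — sig = (2;(1))
  {4,6}:  v_{4} + v_{6} = v_{1} — sig = (2;(1))
  {6,10}:  v_{6} + v_{10} = v_{9} — sig = (2;(1))
  {7,11}:  v_{7} + v_{11} = v_{6} — sig = (2;(1))
  {1,8}:  v_{1} + v_{8} = v_{2} + v_{3} — sig = (2;(1,1))
  {1,10}:  v_{1} + v_{10} = v_{4} + v_{9} — sig = (2;(1,1))
  {3,11}:  v_{3} + v_{11} = v_{4} + v_{9} — sig = (2;(1,1))
  {8,11}:  v_{8} + v_{11} = v_{2} + v_{10} — sig = (2;(1,1))
  {5,8}:  v_{5} + v_{8} = v_{3} + v_{7} + v_{10} — sig = (2;(1,1,1))
  {6,8}:  v_{6} + v_{8} = v_{2} + v_{7} + v_{10} — sig = (2;(1,1,1))
  {8,9}:  v_{8} + v_{9} = v_{2} + v_{7} + 2·v_{10} — sig = (2;(1,1,2))
  {4,8}:  v_{4} + v_{8} = v_{2} + 2·v_{3} — sig = (2;(1,2))
  {10,11}:  v_{10} + v_{11} = v_{4} + 2·v_{9} — sig = (2;(1,2))
  {4,7,9}:  v_{4} + v_{7} + v_{9} = 0 — sig = (3;())
  {4,7,10}:  v_{4} + v_{7} + v_{10} = v_{3} — sig = (3;(1))
  {2,3,7,10}:  v_{2} + v_{3} + v_{7} + v_{10} = v_{8} — sig = (4;(1))

Sorted signature multiset PRS(X):
    |P|=2: 17 collections, coeffs (), (), (1), (1), (1), (1), (1), (1), (1,1), (1,1), (1,1), (1,1), (1,1,1), (1,1,1), (1,1,2), (1,2), (1,2)
    |P|=3: 2 collections, coeffs (), (1)
    |P|=4: 1 collection, coeffs (1)


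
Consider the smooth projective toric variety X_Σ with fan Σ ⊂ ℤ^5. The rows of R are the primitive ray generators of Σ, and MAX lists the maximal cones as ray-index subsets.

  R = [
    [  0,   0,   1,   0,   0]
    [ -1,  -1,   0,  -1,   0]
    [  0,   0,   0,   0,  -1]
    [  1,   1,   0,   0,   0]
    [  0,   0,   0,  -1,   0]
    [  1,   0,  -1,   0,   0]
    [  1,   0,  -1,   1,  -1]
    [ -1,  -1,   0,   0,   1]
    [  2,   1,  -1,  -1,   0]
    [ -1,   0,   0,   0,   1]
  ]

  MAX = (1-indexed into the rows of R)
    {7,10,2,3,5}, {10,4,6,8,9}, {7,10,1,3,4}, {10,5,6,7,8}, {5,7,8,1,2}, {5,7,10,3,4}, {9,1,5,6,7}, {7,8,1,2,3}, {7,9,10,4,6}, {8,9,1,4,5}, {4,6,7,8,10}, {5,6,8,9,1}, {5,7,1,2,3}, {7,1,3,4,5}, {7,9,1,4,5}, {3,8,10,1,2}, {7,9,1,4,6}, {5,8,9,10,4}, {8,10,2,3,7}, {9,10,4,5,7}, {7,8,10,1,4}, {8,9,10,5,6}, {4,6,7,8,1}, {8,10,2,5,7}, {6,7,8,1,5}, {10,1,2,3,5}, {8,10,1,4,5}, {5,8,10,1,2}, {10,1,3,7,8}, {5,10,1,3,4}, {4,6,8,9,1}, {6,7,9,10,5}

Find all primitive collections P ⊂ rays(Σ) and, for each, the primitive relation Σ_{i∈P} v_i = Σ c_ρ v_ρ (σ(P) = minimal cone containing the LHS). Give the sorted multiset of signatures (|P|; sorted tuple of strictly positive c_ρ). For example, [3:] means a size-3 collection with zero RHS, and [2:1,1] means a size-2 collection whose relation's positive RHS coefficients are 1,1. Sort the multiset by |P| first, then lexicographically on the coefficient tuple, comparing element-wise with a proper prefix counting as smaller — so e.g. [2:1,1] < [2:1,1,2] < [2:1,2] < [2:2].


14 minimal non-faces of Δ(Σ) (on 10 rays):

  • {2,4}:  v_{2} + v_{4} = v_{5}  so sig = [2:1]
  • {3,6}:  v_{3} + v_{6} = v_{5} + v_{7}  so sig = [2:1,1]
  • {2,6}:  v_{2} + v_{6} = 2·v_{5} + v_{7} + v_{8}  so sig = [2:1,1,2]
  • {3,9}:  v_{3} + v_{9} = v_{4} + 2·v_{5} + v_{7}  so sig = [2:1,1,2]
  • {2,9}:  v_{2} + v_{9} = 2·v_{5} + v_{6}  so sig = [2:1,2]
  • {3,4,8}:  v_{3} + v_{4} + v_{8} = 0  so sig = [3:]
  • {3,5,8}:  v_{3} + v_{5} + v_{8} = v_{2}  so sig = [3:1]
  • {4,5,6}:  v_{4} + v_{5} + v_{6} = v_{9}  so sig = [3:1]
  • {1,6,10}:  v_{1} + v_{6} + v_{10} = v_{4} + v_{8}  so sig = [3:1,1]
  • {1,9,10}:  v_{1} + v_{9} + v_{10} = 2·v_{4} + v_{5} + v_{8}  so sig = [3:1,1,2]
  • {7,8,9}:  v_{7} + v_{8} + v_{9} = 2·v_{6}  so sig = [3:2]
  • {1,5,7,10}:  v_{1} + v_{5} + v_{7} + v_{10} = 0  so sig = [4:]
  • {4,5,7,8}:  v_{4} + v_{5} + v_{7} + v_{8} = v_{6}  so sig = [4:1]
  • {1,2,7,10}:  v_{1} + v_{2} + v_{7} + v_{10} = v_{3} + v_{8}  so sig = [4:1,1]

Sorted signature multiset PRS(X):
    |P|=2: 5 collections, coeffs (1), (1,1), (1,1,2), (1,1,2), (1,2)
    |P|=3: 6 collections, coeffs (), (1), (1), (1,1), (1,1,2), (2)
    |P|=4: 3 collections, coeffs (), (1), (1,1)


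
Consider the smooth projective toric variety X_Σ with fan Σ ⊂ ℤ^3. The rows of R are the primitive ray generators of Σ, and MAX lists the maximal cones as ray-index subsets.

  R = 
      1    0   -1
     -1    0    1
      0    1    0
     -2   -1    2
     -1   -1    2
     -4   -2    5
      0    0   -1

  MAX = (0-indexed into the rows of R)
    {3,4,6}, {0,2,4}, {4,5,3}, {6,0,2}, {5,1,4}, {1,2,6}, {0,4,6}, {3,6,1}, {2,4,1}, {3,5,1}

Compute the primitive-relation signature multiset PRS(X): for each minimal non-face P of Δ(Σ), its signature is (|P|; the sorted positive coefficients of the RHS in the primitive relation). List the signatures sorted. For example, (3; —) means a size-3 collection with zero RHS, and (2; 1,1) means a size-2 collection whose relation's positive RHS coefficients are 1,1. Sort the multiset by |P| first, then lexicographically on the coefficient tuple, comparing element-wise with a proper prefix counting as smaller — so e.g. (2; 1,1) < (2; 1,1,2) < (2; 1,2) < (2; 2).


9 minimal non-faces of Δ(Σ) (on 7 rays):

  P={0,1}:  v_{0} + v_{1} = 0  ⇒ sig = (2; —)
  P={0,3}:  v_{0} + v_{3} = v_{4} + v_{6}  ⇒ sig = (2; 1,1)
  P={0,5}:  v_{0} + v_{5} = v_{3} + v_{4}  ⇒ sig = (2; 1,1)
  P={2,5}:  v_{2} + v_{5} = 3·v_{1} + v_{4}  ⇒ sig = (2; 1,3)
  P={2,3}:  v_{2} + v_{3} = 2·v_{1}  ⇒ sig = (2; 2)
  P={5,6}:  v_{5} + v_{6} = 2·v_{3}  ⇒ sig = (2; 2)
  P={1,3,4}:  v_{1} + v_{3} + v_{4} = v_{5}  ⇒ sig = (3; 1)
  P={1,4,6}:  v_{1} + v_{4} + v_{6} = v_{3}  ⇒ sig = (3; 1)
  P={2,4,6}:  v_{2} + v_{4} + v_{6} = v_{1}  ⇒ sig = (3; 1)

Sorted signature multiset PRS(X):
    (2; —)
    (2; 1,1)
    (2; 1,1)
    (2; 1,3)
    (2; 2)
    (2; 2)
    (3; 1)
    (3; 1)
    (3; 1)


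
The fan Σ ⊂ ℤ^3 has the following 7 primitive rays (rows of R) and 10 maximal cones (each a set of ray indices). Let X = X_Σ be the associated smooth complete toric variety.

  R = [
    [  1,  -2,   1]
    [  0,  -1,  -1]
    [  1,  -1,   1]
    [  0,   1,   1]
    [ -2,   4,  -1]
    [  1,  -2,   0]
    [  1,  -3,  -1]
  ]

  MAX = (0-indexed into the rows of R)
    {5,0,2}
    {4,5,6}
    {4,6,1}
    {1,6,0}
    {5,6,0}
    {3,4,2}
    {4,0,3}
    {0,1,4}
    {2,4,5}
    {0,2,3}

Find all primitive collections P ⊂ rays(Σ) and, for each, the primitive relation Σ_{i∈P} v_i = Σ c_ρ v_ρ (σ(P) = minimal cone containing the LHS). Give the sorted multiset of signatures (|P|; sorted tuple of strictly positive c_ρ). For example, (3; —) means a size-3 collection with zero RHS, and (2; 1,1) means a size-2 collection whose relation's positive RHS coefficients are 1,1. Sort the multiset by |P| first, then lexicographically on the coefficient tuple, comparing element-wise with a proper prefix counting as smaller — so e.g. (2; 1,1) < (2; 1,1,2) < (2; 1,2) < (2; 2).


Primitive collections (9):

  • {1,3}:  v_{1} + v_{3} = 0  →  sig = (2; —)
  • {1,2}:  v_{1} + v_{2} = v_{5}  →  sig = (2; 1)
  • {1,5}:  v_{1} + v_{5} = v_{6}  →  sig = (2; 1)
  • {3,5}:  v_{3} + v_{5} = v_{2}  →  sig = (2; 1)
  • {3,6}:  v_{3} + v_{6} = v_{5}  →  sig = (2; 1)
  • {2,6}:  v_{2} + v_{6} = 2·v_{5}  →  sig = (2; 2)
  • {0,4,5}:  v_{0} + v_{4} + v_{5} = 0  →  sig = (3; —)
  • {0,2,4}:  v_{0} + v_{2} + v_{4} = v_{3}  →  sig = (3; 1)
  • {0,4,6}:  v_{0} + v_{4} + v_{6} = v_{1}  →  sig = (3; 1)

Signatures (|P|; sorted positive RHS coefficients), sorted:
[(2; —), (2; 1), (2; 1), (2; 1), (2; 1), (2; 2), (3; —), (3; 1), (3; 1)]


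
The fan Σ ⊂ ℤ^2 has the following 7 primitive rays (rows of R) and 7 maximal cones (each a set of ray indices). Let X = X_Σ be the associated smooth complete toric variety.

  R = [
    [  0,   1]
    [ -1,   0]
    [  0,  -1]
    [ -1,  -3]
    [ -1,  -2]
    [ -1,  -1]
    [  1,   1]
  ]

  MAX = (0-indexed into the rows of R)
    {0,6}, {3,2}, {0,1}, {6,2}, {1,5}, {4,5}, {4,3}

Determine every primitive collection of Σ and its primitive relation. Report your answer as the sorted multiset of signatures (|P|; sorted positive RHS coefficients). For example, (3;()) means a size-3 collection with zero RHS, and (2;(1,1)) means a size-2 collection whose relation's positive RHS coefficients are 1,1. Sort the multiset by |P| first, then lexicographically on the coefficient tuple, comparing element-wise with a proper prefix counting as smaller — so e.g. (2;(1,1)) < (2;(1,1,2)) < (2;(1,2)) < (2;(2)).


14 minimal non-faces of Δ(Σ) (on 7 rays):

  P={0,2}:  v_{0} + v_{2} = 0  so sig = (2;())
  P={5,6}:  v_{5} + v_{6} = 0  so sig = (2;())
  P={0,3}:  v_{0} + v_{3} = v_{4}  so sig = (2;(1))
  P={0,4}:  v_{0} + v_{4} = v_{5}  so sig = (2;(1))
  P={0,5}:  v_{0} + v_{5} = v_{1}  so sig = (2;(1))
  P={1,2}:  v_{1} + v_{2} = v_{5}  so sig = (2;(1))
  P={1,6}:  v_{1} + v_{6} = v_{0}  so sig = (2;(1))
  P={2,4}:  v_{2} + v_{4} = v_{3}  so sig = (2;(1))
  P={2,5}:  v_{2} + v_{5} = v_{4}  so sig = (2;(1))
  P={4,6}:  v_{4} + v_{6} = v_{2}  so sig = (2;(1))
  P={1,3}:  v_{1} + v_{3} = v_{4} + v_{5}  so sig = (2;(1,1))
  P={1,4}:  v_{1} + v_{4} = 2·v_{5}  so sig = (2;(2))
  P={3,5}:  v_{3} + v_{5} = 2·v_{4}  so sig = (2;(2))
  P={3,6}:  v_{3} + v_{6} = 2·v_{2}  so sig = (2;(2))

Hence PRS(X_Σ) =
    (2;())
    (2;())
    (2;(1))
    (2;(1))
    (2;(1))
    (2;(1))
    (2;(1))
    (2;(1))
    (2;(1))
    (2;(1))
    (2;(1,1))
    (2;(2))
    (2;(2))
    (2;(2))


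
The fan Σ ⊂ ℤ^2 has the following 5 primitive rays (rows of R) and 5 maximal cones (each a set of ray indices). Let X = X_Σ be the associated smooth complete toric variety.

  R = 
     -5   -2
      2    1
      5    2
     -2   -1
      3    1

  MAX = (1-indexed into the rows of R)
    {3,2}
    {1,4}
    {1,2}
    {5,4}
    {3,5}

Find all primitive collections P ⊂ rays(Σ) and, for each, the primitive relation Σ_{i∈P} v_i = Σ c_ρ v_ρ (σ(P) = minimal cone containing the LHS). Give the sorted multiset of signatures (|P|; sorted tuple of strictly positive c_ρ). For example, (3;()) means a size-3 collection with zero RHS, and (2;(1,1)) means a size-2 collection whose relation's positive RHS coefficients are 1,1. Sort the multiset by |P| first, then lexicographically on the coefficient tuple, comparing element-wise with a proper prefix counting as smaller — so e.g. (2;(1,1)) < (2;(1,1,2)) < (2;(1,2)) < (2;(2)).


Σ has 5 primitive collections:

  {1,3}:  v_{1} + v_{3} = 0 ; sig = (2;())
  {2,4}:  v_{2} + v_{4} = 0 ; sig = (2;())
  {1,5}:  v_{1} + v_{5} = v_{4} ; sig = (2;(1))
  {2,5}:  v_{2} + v_{5} = v_{3} ; sig = (2;(1))
  {3,4}:  v_{3} + v_{4} = v_{5} ; sig = (2;(1))

Signatures (|P|; sorted positive RHS coefficients), sorted:
    (2;())
    (2;())
    (2;(1))
    (2;(1))
    (2;(1))


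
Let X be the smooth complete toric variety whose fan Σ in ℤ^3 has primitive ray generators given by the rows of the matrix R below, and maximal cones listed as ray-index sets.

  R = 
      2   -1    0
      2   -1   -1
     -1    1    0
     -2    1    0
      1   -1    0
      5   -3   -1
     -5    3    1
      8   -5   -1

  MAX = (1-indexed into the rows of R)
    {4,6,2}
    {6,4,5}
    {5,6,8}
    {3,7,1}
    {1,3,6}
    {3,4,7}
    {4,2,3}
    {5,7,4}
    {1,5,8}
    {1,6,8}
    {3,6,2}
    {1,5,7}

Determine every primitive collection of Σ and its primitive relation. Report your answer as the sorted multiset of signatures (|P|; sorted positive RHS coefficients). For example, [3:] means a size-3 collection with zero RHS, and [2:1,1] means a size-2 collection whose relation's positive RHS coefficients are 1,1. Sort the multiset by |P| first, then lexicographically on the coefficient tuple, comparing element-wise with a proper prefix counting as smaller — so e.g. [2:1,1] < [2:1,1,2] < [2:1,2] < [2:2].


Minimal non-faces — 12 found among 8 rays, 12 max cones:

  {1,4}:  v_{1} + v_{4} = 0  →  sig = [2:]
  {3,5}:  v_{3} + v_{5} = 0  →  sig = [2:]
  {6,7}:  v_{6} + v_{7} = 0  →  sig = [2:]
  {1,2}:  v_{1} + v_{2} = v_{3} + v_{6}  →  sig = [2:1,1]
  {2,5}:  v_{2} + v_{5} = v_{4} + v_{6}  →  sig = [2:1,1]
  {2,7}:  v_{2} + v_{7} = v_{3} + v_{4}  →  sig = [2:1,1]
  {3,8}:  v_{3} + v_{8} = v_{1} + v_{6}  →  sig = [2:1,1]
  {4,8}:  v_{4} + v_{8} = v_{5} + v_{6}  →  sig = [2:1,1]
  {7,8}:  v_{7} + v_{8} = v_{1} + v_{5}  →  sig = [2:1,1]
  {2,8}:  v_{2} + v_{8} = 2·v_{6}  →  sig = [2:2]
  {1,5,6}:  v_{1} + v_{5} + v_{6} = v_{8}  →  sig = [3:1]
  {3,4,6}:  v_{3} + v_{4} + v_{6} = v_{2}  →  sig = [3:1]

Signatures (|P|; sorted positive RHS coefficients), sorted:
{ [2:] ×3,  [2:1,1] ×6,  [2:2],  [3:1] ×2 }


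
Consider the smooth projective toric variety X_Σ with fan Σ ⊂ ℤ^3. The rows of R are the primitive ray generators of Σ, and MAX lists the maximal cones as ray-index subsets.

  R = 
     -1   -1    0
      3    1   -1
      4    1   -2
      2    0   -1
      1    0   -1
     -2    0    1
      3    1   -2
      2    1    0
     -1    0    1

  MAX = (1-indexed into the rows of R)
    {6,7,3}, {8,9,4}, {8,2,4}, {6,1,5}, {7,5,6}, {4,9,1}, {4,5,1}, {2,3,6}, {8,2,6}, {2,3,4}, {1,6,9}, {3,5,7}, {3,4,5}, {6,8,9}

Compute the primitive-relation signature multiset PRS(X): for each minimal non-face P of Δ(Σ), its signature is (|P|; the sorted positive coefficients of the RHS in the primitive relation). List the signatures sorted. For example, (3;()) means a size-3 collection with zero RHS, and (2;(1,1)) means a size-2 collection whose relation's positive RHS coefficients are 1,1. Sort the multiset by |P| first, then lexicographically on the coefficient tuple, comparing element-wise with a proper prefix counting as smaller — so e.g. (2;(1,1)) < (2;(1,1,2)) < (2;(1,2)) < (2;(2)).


Δ(Σ) — 9 vertices, 16 min non-faces:

  • {4,6}:  v_{4} + v_{6} = 0  ⇒ sig = (2;())
  • {5,9}:  v_{5} + v_{9} = 0  ⇒ sig = (2;())
  • {1,2}:  v_{1} + v_{2} = v_{4}  ⇒ sig = (2;(1))
  • {2,5}:  v_{2} + v_{5} = v_{3}  ⇒ sig = (2;(1))
  • {2,9}:  v_{2} + v_{9} = v_{8}  ⇒ sig = (2;(1))
  • {3,9}:  v_{3} + v_{9} = v_{2}  ⇒ sig = (2;(1))
  • {5,8}:  v_{5} + v_{8} = v_{2}  ⇒ sig = (2;(1))
  • {1,3}:  v_{1} + v_{3} = v_{4} + v_{5}  ⇒ sig = (2;(1,1))
  • {1,8}:  v_{1} + v_{8} = v_{4} + v_{9}  ⇒ sig = (2;(1,1))
  • {4,7}:  v_{4} + v_{7} = v_{3} + v_{5}  ⇒ sig = (2;(1,1))
  • {7,9}:  v_{7} + v_{9} = v_{3} + v_{6}  ⇒ sig = (2;(1,1))
  • {7,8}:  v_{7} + v_{8} = v_{2} + v_{3} + v_{6}  ⇒ sig = (2;(1,1,1))
  • {2,7}:  v_{2} + v_{7} = 2·v_{3} + v_{6}  ⇒ sig = (2;(1,2))
  • {1,7}:  v_{1} + v_{7} = 2·v_{5}  ⇒ sig = (2;(2))
  • {3,8}:  v_{3} + v_{8} = 2·v_{2}  ⇒ sig = (2;(2))
  • {3,5,6}:  v_{3} + v_{5} + v_{6} = v_{7}  ⇒ sig = (3;(1))

so the primitive-relation signature multiset is
{ (2;()) ×2,  (2;(1)) ×5,  (2;(1,1)) ×4,  (2;(1,1,1)),  (2;(1,2)),  (2;(2)) ×2,  (3;(1)) }


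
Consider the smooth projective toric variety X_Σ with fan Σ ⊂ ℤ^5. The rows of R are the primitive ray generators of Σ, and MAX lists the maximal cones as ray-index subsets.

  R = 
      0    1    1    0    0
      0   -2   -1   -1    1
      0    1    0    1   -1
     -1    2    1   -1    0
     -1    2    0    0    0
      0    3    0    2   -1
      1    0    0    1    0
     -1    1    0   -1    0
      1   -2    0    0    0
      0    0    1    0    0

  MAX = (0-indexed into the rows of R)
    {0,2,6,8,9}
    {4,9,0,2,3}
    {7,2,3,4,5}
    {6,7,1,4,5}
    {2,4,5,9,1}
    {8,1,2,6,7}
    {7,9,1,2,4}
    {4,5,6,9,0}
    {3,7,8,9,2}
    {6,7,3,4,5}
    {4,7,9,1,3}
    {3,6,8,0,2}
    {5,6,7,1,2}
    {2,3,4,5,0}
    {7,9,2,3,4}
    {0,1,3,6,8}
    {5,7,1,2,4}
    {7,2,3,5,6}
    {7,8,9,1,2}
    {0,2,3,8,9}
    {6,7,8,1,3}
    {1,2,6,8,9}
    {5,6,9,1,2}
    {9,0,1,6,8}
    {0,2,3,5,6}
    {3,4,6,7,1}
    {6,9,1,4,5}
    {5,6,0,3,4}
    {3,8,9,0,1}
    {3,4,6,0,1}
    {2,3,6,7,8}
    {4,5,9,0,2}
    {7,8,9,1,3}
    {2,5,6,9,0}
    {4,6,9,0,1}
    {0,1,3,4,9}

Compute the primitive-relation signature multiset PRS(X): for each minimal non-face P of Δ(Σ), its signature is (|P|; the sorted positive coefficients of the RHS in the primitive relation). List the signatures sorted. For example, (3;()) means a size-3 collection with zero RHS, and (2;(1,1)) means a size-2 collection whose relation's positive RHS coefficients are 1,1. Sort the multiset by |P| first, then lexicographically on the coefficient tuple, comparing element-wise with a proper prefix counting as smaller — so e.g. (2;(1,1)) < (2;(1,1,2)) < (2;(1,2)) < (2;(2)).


Δ(Σ) — 10 vertices, 12 min non-faces:

  {4,8}:  v_{4} + v_{8} = 0 — sig = (2;())
  {0,7}:  v_{0} + v_{7} = v_{3} — sig = (2;(1))
  {5,8}:  v_{5} + v_{8} = v_{2} + v_{6} — sig = (2;(1,1))
  {0,1,2}:  v_{0} + v_{1} + v_{2} = 0 — sig = (3;())
  {1,2,3}:  v_{1} + v_{2} + v_{3} = v_{7} — sig = (3;(1))
  {2,4,6}:  v_{2} + v_{4} + v_{6} = v_{5} — sig = (3;(1))
  {6,7,9}:  v_{6} + v_{7} + v_{9} = v_{0} — sig = (3;(1))
  {0,1,5}:  v_{0} + v_{1} + v_{5} = v_{4} + v_{6} — sig = (3;(1,1))
  {1,3,5}:  v_{1} + v_{3} + v_{5} = v_{4} + v_{6} + v_{7} — sig = (3;(1,1,1))
  {5,7,9}:  v_{5} + v_{7} + v_{9} = v_{0} + v_{2} + v_{4} — sig = (3;(1,1,1))
  {3,5,9}:  v_{3} + v_{5} + v_{9} = 2·v_{0} + v_{2} + v_{4} — sig = (3;(1,1,2))
  {3,6,9}:  v_{3} + v_{6} + v_{9} = 2·v_{0} — sig = (3;(2))

Sorted signature multiset PRS(X):
[(2;()), (2;(1)), (2;(1,1)), (3;()), (3;(1)), (3;(1)), (3;(1)), (3;(1,1)), (3;(1,1,1)), (3;(1,1,1)), (3;(1,1,2)), (3;(2))]


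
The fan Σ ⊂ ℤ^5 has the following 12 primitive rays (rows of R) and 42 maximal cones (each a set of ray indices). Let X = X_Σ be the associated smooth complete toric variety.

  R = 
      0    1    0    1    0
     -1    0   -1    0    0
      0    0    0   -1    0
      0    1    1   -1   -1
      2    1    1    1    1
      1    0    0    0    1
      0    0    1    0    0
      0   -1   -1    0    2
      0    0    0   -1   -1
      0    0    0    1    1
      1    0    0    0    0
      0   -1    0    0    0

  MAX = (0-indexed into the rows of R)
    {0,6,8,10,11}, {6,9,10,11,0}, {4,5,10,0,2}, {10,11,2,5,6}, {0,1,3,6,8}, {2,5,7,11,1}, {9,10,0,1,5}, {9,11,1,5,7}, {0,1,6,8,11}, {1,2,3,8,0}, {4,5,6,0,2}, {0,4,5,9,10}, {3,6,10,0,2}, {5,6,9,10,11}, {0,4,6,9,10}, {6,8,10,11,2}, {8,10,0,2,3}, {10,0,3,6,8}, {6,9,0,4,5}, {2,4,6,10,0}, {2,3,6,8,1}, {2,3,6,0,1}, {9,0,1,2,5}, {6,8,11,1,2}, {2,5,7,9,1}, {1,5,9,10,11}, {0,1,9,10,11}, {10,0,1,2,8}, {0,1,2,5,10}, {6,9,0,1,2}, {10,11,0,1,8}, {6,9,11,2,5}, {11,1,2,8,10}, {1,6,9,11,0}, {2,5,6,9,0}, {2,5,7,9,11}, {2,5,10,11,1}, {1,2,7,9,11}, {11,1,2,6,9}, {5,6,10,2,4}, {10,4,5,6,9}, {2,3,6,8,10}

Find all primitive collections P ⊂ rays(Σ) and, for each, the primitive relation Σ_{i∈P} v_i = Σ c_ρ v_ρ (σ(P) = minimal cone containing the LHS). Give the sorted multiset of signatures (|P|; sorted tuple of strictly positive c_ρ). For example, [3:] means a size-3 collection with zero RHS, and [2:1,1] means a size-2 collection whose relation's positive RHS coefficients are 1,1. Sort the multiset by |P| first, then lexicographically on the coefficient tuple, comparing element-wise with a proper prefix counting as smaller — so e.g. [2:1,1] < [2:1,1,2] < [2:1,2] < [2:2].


|primitive collections| = 25. Relations:

  P = {8,9}:  v_{8} + v_{9} = 0 ; sig = [2:]
  P = {1,4}:  v_{1} + v_{4} = v_{0} + v_{5} ; sig = [2:1,1]
  P = {3,11}:  v_{3} + v_{11} = v_{6} + v_{8} ; sig = [2:1,1]
  P = {5,8}:  v_{5} + v_{8} = v_{2} + v_{10} ; sig = [2:1,1]
  P = {0,7}:  v_{0} + v_{7} = v_{1} + v_{5} + v_{9} ; sig = [2:1,1,1]
  P = {3,9}:  v_{3} + v_{9} = v_{0} + v_{2} + v_{6} ; sig = [2:1,1,1]
  P = {7,8}:  v_{7} + v_{8} = v_{1} + v_{2} + v_{5} + v_{11} ; sig = [2:1,1,1,1]
  P = {3,5}:  v_{3} + v_{5} = v_{0} + 2·v_{2} + v_{6} + v_{10} ; sig = [2:1,1,1,2]
  P = {4,8}:  v_{4} + v_{8} = v_{0} + v_{2} + v_{6} + 2·v_{10} ; sig = [2:1,1,1,2]
  P = {4,11}:  v_{4} + v_{11} = v_{6} + v_{9} + 2·v_{10} ; sig = [2:1,1,2]
  P = {7,10}:  v_{7} + v_{10} = v_{1} + 2·v_{5} + v_{11} ; sig = [2:1,1,2]
  P = {3,7}:  v_{3} + v_{7} = 2·v_{2} + v_{9} ; sig = [2:1,2]
  P = {4,7}:  v_{4} + v_{7} = 2·v_{5} + v_{9} ; sig = [2:1,2]
  P = {6,7}:  v_{6} + v_{7} = 2·v_{2} + 2·v_{9} + v_{11} ; sig = [2:1,2,2]
  P = {3,4}:  v_{3} + v_{4} = 2·v_{0} + 2·v_{2} + 2·v_{6} + 2·v_{10} ; sig = [2:2,2,2,2]
  P = {0,2,11}:  v_{0} + v_{2} + v_{11} = 0 ; sig = [3:]
  P = {1,6,10}:  v_{1} + v_{6} + v_{10} = 0 ; sig = [3:]
  P = {2,9,10}:  v_{2} + v_{9} + v_{10} = v_{5} ; sig = [3:1]
  P = {0,5,11}:  v_{0} + v_{5} + v_{11} = v_{9} + v_{10} ; sig = [3:1,1]
  P = {1,5,6}:  v_{1} + v_{5} + v_{6} = v_{2} + v_{9} ; sig = [3:1,1]
  P = {1,3,10}:  v_{1} + v_{3} + v_{10} = v_{0} + v_{2} + v_{8} ; sig = [3:1,1,1]
  P = {2,4,9}:  v_{2} + v_{4} + v_{9} = v_{0} + 2·v_{5} + v_{6} ; sig = [3:1,1,2]
  P = {0,2,6,8}:  v_{0} + v_{2} + v_{6} + v_{8} = v_{3} ; sig = [4:1]
  P = {0,5,6,10}:  v_{0} + v_{5} + v_{6} + v_{10} = v_{4} ; sig = [4:1]
  P = {1,2,5,9,11}:  v_{1} + v_{2} + v_{5} + v_{9} + v_{11} = v_{7} ; sig = [5:1]

so the primitive-relation signature multiset is
[[2:], [2:1,1], [2:1,1], [2:1,1], [2:1,1,1], [2:1,1,1], [2:1,1,1,1], [2:1,1,1,2], [2:1,1,1,2], [2:1,1,2], [2:1,1,2], [2:1,2], [2:1,2], [2:1,2,2], [2:2,2,2,2], [3:], [3:], [3:1], [3:1,1], [3:1,1], [3:1,1,1], [3:1,1,2], [4:1], [4:1], [5:1]]


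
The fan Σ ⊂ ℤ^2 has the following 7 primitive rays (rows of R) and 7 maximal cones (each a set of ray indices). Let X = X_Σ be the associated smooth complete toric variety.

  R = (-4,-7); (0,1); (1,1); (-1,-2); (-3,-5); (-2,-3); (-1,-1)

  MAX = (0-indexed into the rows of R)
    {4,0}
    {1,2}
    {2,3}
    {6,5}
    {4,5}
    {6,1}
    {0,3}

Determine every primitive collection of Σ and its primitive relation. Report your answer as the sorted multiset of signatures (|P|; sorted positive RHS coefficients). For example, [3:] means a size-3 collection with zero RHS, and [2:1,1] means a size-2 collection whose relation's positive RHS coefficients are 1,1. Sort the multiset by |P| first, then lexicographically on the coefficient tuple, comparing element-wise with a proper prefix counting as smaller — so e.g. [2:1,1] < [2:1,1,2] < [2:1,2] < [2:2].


Δ(Σ) — 7 vertices, 14 min non-faces:

  P={2,6}:  v_{2} + v_{6} = 0  ⟹  sig = [2:]
  P={1,3}:  v_{1} + v_{3} = v_{6}  ⟹  sig = [2:1]
  P={2,5}:  v_{2} + v_{5} = v_{3}  ⟹  sig = [2:1]
  P={3,4}:  v_{3} + v_{4} = v_{0}  ⟹  sig = [2:1]
  P={3,5}:  v_{3} + v_{5} = v_{4}  ⟹  sig = [2:1]
  P={3,6}:  v_{3} + v_{6} = v_{5}  ⟹  sig = [2:1]
  P={0,6}:  v_{0} + v_{6} = v_{4} + v_{5}  ⟹  sig = [2:1,1]
  P={1,4}:  v_{1} + v_{4} = v_{5} + v_{6}  ⟹  sig = [2:1,1]
  P={0,1}:  v_{0} + v_{1} = 2·v_{5}  ⟹  sig = [2:2]
  P={0,5}:  v_{0} + v_{5} = 2·v_{4}  ⟹  sig = [2:2]
  P={1,5}:  v_{1} + v_{5} = 2·v_{6}  ⟹  sig = [2:2]
  P={2,4}:  v_{2} + v_{4} = 2·v_{3}  ⟹  sig = [2:2]
  P={4,6}:  v_{4} + v_{6} = 2·v_{5}  ⟹  sig = [2:2]
  P={0,2}:  v_{0} + v_{2} = 3·v_{3}  ⟹  sig = [2:3]

so the primitive-relation signature multiset is
[[2:], [2:1], [2:1], [2:1], [2:1], [2:1], [2:1,1], [2:1,1], [2:2], [2:2], [2:2], [2:2], [2:2], [2:3]]
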